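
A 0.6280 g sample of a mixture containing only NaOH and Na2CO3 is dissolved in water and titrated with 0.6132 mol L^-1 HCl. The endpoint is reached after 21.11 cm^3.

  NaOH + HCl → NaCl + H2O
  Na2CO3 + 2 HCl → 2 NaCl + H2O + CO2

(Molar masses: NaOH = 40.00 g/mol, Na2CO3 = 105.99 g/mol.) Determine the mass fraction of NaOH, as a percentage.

28.43 %

n(HCl) = 0.02111 × 0.6132 = 0.01294 mol
Let x = n(NaOH), y = n(Na2CO3).
Titrant: 1x + 2y = 0.01294;  mass: 40.00x + 105.99y = 0.6280
Solving, x = 4.463 × 10^-3 mol, y = 4.241 × 10^-3 mol
mass of NaOH = 4.463 × 10^-3 × 40.00 = 0.1785 g
% NaOH = 0.1785 / 0.6280 × 100 = 28.43 %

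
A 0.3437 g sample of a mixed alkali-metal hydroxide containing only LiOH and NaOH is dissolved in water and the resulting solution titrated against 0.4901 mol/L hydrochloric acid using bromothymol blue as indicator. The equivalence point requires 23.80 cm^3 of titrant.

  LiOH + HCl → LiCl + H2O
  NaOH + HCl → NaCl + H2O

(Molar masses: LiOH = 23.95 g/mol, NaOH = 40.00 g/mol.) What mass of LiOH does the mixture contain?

0.1834 g

n(HCl) = 0.02380 × 0.4901 = 0.01166 mol
Let x = n(LiOH), y = n(NaOH).
Titrant: 1x + 1y = 0.01166;  mass: 23.95x + 40.00y = 0.3437
Solving, x = 7.656 × 10^-3 mol, y = 4.009 × 10^-3 mol
mass of LiOH = 7.656 × 10^-3 × 23.95 = 0.1834 g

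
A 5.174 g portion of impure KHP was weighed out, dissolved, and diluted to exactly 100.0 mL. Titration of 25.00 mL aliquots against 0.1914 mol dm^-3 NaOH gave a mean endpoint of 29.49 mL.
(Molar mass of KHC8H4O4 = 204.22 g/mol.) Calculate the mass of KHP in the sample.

4.611 g

KHC8H4O4 + NaOH → KNaC8H4O4 + H2O
n(NaOH) per titration = 0.02949 × 0.1914 = 5.644 × 10^-3 mol
n(KHC8H4O4) in each aliquot = 5.644 × 10^-3 mol (1:1 ratio)
n(KHC8H4O4) in the whole flask = 5.644 × 10^-3 × 100.0/25.00 = 0.02258 mol
mass of KHC8H4O4 = 0.02258 × 204.22 = 4.611 g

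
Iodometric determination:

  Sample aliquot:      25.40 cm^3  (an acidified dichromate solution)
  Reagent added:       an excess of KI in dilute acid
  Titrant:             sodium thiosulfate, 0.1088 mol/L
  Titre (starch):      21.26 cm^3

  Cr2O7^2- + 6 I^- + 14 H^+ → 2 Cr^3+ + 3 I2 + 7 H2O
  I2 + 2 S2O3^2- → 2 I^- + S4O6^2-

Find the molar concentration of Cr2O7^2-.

0.01518 mol/L

n(S2O3^2-) = 0.02126 × 0.1088 = 2.313 × 10^-3 mol
n(I2) = n(S2O3^2-)/2 = 1.157 × 10^-3 mol
From the 1:3 ratio, n(Cr2O7^2-) in the aliquot = 1/3 × 1.157 × 10^-3 = 3.855 × 10^-4 mol
[Cr2O7^2-] = 3.855 × 10^-4 / 0.02540 = 0.01518 mol/L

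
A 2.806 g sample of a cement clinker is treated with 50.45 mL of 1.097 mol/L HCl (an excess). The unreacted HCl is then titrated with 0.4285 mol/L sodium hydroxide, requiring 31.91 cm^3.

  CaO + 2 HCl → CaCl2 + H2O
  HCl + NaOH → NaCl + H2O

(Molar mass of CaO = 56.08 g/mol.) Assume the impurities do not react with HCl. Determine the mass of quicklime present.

1.168 g

n(HCl) added = 0.05045 × 1.097 = 0.05534 mol
n(NaOH) used in back-titration = 0.03191 × 0.4285 = 0.01367 mol
n(HCl) left over = 0.01367 mol (1:1 ratio)
n(HCl) consumed by analyte = 0.05534 − 0.01367 = 0.04167 mol
From the 1:2 ratio, n(CaO) = 1/2 × 0.04167 = 0.02084 mol
mass of CaO = 0.02084 × 56.08 = 1.168 g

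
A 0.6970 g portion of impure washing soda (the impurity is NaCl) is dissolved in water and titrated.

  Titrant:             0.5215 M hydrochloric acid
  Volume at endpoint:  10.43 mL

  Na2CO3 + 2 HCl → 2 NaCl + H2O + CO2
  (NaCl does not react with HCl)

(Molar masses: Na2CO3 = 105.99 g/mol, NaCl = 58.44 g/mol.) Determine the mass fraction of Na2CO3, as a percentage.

41.36 %

n(HCl) = 0.01043 × 0.5215 = 5.439 × 10^-3 mol
Let x = n(Na2CO3), y = n(NaCl).
Titrant: 2x = 5.439 × 10^-3;  mass: 105.99x + 58.44y = 0.6970
Solving, x = 2.720 × 10^-3 mol, y = 6.994 × 10^-3 mol
mass of Na2CO3 = 2.720 × 10^-3 × 105.99 = 0.2883 g
% Na2CO3 = 0.2883 / 0.6970 × 100 = 41.36 %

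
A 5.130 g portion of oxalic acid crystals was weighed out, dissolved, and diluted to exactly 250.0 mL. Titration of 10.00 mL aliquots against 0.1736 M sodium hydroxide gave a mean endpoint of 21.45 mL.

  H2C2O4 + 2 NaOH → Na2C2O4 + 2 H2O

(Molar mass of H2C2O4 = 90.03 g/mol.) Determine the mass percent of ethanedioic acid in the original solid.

81.69 %

n(NaOH) per titration = 0.02145 × 0.1736 = 3.724 × 10^-3 mol
From the 1:2 ratio, n(H2C2O4) in each aliquot = 1/2 × 3.724 × 10^-3 = 1.862 × 10^-3 mol
n(H2C2O4) in the whole flask = 1.862 × 10^-3 × 250.0/10.00 = 0.04655 mol
mass of H2C2O4 = 0.04655 × 90.03 = 4.191 g
% H2C2O4 = 4.191 / 5.130 × 100 = 81.69 %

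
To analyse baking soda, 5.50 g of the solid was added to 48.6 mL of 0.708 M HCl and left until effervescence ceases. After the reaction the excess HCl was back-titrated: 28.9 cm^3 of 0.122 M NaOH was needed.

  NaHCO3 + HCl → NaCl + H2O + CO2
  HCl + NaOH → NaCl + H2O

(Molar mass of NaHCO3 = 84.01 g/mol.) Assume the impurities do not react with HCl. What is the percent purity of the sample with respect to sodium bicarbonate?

47.2 %

n(HCl) added = 0.0486 × 0.708 = 0.0344 mol
n(NaOH) used in back-titration = 0.0289 × 0.122 = 3.53 × 10^-3 mol
n(HCl) left over = 3.53 × 10^-3 mol (1:1 ratio)
n(HCl) consumed by analyte = 0.0344 − 3.53 × 10^-3 = 0.0309 mol
n(NaHCO3) = 0.0309 mol (1:1 ratio)
mass of NaHCO3 = 0.0309 × 84.01 = 2.59 g
% NaHCO3 = 2.59 / 5.50 × 100 = 47.2 %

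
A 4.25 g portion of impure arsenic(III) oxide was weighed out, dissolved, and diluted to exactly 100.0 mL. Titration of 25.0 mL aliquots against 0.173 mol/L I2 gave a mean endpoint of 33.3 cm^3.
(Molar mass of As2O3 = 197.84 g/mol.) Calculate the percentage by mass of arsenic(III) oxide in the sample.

53.6 %

As2O3 + 2 I2 + 2 H2O → As2O5 + 4 HI
n(I2) per titration = 0.0333 × 0.173 = 5.76 × 10^-3 mol
From the 1:2 ratio, n(As2O3) in each aliquot = 1/2 × 5.76 × 10^-3 = 2.88 × 10^-3 mol
n(As2O3) in the whole flask = 2.88 × 10^-3 × 100.0/25.0 = 0.0115 mol
mass of As2O3 = 0.0115 × 197.84 = 2.28 g
% As2O3 = 2.28 / 4.25 × 100 = 53.6 %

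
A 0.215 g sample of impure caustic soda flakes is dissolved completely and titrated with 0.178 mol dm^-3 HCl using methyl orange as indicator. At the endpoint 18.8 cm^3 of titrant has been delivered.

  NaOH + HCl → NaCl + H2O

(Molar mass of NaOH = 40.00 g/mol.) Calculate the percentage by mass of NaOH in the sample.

n(HCl) = 0.0188 L × 0.178 mol/L = 3.35 × 10^-3 mol
n(NaOH) = 3.35 × 10^-3 mol (1:1 ratio)
mass of NaOH = 3.35 × 10^-3 × 40.00 g/mol = 0.134 g
% NaOH = 0.134 / 0.215 × 100 = 62.3 %

62.3 %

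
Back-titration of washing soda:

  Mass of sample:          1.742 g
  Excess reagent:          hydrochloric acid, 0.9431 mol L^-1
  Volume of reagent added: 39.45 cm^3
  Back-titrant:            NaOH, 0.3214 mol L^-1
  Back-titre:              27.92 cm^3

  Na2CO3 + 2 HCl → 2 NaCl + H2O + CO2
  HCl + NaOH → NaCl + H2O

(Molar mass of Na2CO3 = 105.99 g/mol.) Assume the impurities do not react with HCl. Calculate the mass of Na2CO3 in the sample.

1.496 g

n(HCl) added = 0.03945 × 0.9431 = 0.03721 mol
n(NaOH) used in back-titration = 0.02792 × 0.3214 = 8.973 × 10^-3 mol
n(HCl) left over = 8.973 × 10^-3 mol (1:1 ratio)
n(HCl) consumed by analyte = 0.03721 − 8.973 × 10^-3 = 0.02823 mol
From the 1:2 ratio, n(Na2CO3) = 1/2 × 0.02823 = 0.01412 mol
mass of Na2CO3 = 0.01412 × 105.99 = 1.496 g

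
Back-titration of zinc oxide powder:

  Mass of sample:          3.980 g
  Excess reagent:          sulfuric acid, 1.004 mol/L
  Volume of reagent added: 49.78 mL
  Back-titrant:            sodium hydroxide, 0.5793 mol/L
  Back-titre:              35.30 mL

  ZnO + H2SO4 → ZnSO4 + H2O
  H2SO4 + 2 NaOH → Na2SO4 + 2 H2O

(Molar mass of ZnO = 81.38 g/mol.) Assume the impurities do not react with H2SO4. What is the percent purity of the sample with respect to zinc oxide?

81.29 %

n(H2SO4) added = 0.04978 × 1.004 = 0.04998 mol
n(NaOH) used in back-titration = 0.03530 × 0.5793 = 0.02045 mol
From the 1:2 ratio, n(H2SO4) left over = 1/2 × 0.02045 = 0.01022 mol
n(H2SO4) consumed by analyte = 0.04998 − 0.01022 = 0.03975 mol
n(ZnO) = 0.03975 mol (1:1 ratio)
mass of ZnO = 0.03975 × 81.38 = 3.235 g
% ZnO = 3.235 / 3.980 × 100 = 81.29 %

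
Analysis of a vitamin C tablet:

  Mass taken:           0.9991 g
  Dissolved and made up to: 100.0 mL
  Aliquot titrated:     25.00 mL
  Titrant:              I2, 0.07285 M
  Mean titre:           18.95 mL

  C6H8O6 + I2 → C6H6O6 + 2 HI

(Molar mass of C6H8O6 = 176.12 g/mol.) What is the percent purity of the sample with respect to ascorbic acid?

n(I2) per titration = 0.01895 × 0.07285 = 1.381 × 10^-3 mol
n(C6H8O6) in each aliquot = 1.381 × 10^-3 mol (1:1 ratio)
n(C6H8O6) in the whole flask = 1.381 × 10^-3 × 100.0/25.00 = 5.522 × 10^-3 mol
mass of C6H8O6 = 5.522 × 10^-3 × 176.12 = 0.9725 g
% C6H8O6 = 0.9725 / 0.9991 × 100 = 97.34 %

97.34 %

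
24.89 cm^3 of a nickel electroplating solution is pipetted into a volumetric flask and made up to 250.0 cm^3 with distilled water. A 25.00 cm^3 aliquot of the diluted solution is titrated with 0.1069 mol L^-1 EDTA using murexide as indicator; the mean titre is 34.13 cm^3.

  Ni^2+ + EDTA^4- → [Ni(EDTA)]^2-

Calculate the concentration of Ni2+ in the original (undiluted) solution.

1.466 mol/L

n(EDTA) = 0.03413 × 0.1069 = 3.648 × 10^-3 mol
n(Ni2+) in the aliquot = 3.648 × 10^-3 mol (1:1 ratio)
[Ni2+]_dilute = 3.648 × 10^-3 / 0.02500 = 0.1459 mol/L
Dilution factor = 250.0 / 24.89 = 10.04
[Ni2+]_stock = 0.1459 × 10.04 = 1.466 mol/L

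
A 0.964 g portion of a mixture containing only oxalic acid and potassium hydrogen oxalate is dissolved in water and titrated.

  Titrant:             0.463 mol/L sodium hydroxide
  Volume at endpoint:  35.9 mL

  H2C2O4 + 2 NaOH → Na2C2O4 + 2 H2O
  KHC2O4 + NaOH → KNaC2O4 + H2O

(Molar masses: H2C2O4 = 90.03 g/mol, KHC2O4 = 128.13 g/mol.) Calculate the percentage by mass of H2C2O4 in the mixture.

65.5 %

n(NaOH) = 0.0359 × 0.463 = 0.0166 mol
Let x = n(H2C2O4), y = n(KHC2O4).
Titrant: 2x + 1y = 0.0166;  mass: 90.03x + 128.13y = 0.964
Solving, x = 7.01 × 10^-3 mol, y = 2.60 × 10^-3 mol
mass of H2C2O4 = 7.01 × 10^-3 × 90.03 = 0.631 g
% H2C2O4 = 0.631 / 0.964 × 100 = 65.5 %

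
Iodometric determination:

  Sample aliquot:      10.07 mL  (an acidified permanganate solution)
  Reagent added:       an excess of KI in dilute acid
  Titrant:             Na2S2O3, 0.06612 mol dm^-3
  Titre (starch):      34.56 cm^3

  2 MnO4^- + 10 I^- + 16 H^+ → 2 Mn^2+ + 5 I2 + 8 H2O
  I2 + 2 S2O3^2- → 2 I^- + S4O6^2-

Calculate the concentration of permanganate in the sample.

0.04538 mol/L

n(S2O3^2-) = 0.03456 × 0.06612 = 2.285 × 10^-3 mol
n(I2) = n(S2O3^2-)/2 = 1.143 × 10^-3 mol
From the 2:5 ratio, n(MnO4^-) in the aliquot = 2/5 × 1.143 × 10^-3 = 4.570 × 10^-4 mol
[MnO4^-] = 4.570 × 10^-4 / 0.01007 = 0.04538 mol/L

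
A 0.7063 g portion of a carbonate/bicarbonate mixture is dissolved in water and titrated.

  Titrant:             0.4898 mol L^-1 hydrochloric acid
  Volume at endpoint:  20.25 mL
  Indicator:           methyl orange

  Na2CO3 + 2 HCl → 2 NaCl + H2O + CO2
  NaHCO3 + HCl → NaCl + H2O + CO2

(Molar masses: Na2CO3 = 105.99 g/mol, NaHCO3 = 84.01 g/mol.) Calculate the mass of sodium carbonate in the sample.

0.2169 g

n(HCl) = 0.02025 × 0.4898 = 9.918 × 10^-3 mol
Let x = n(Na2CO3), y = n(NaHCO3).
Titrant: 2x + 1y = 9.918 × 10^-3;  mass: 105.99x + 84.01y = 0.7063
Solving, x = 2.047 × 10^-3 mol, y = 5.825 × 10^-3 mol
mass of Na2CO3 = 2.047 × 10^-3 × 105.99 = 0.2169 g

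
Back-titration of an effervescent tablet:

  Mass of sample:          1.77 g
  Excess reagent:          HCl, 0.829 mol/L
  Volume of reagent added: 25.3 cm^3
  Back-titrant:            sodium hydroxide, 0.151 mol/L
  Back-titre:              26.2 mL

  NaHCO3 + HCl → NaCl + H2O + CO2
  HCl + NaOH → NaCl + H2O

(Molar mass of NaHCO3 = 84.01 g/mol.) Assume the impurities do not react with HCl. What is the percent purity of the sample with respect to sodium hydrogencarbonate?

80.8 %

n(HCl) added = 0.0253 × 0.829 = 0.0210 mol
n(NaOH) used in back-titration = 0.0262 × 0.151 = 3.96 × 10^-3 mol
n(HCl) left over = 3.96 × 10^-3 mol (1:1 ratio)
n(HCl) consumed by analyte = 0.0210 − 3.96 × 10^-3 = 0.0170 mol
n(NaHCO3) = 0.0170 mol (1:1 ratio)
mass of NaHCO3 = 0.0170 × 84.01 = 1.43 g
% NaHCO3 = 1.43 / 1.77 × 100 = 80.8 %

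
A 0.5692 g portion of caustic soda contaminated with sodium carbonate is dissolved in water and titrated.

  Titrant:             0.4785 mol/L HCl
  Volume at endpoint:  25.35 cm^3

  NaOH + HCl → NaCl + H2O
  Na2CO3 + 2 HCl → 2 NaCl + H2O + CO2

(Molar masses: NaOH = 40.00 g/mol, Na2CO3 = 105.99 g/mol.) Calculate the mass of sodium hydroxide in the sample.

n(HCl) = 0.02535 × 0.4785 = 0.01213 mol
Let x = n(NaOH), y = n(Na2CO3).
Titrant: 1x + 2y = 0.01213;  mass: 40.00x + 105.99y = 0.5692
Solving, x = 5.666 × 10^-3 mol, y = 3.232 × 10^-3 mol
mass of NaOH = 5.666 × 10^-3 × 40.00 = 0.2266 g

0.2266 g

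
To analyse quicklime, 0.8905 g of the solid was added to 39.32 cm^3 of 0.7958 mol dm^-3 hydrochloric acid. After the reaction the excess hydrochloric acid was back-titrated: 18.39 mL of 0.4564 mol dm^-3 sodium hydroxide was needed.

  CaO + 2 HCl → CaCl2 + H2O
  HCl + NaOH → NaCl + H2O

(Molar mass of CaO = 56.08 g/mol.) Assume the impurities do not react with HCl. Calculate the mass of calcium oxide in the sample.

0.6421 g

n(HCl) added = 0.03932 × 0.7958 = 0.03129 mol
n(NaOH) used in back-titration = 0.01839 × 0.4564 = 8.393 × 10^-3 mol
n(HCl) left over = 8.393 × 10^-3 mol (1:1 ratio)
n(HCl) consumed by analyte = 0.03129 − 8.393 × 10^-3 = 0.02290 mol
From the 1:2 ratio, n(CaO) = 1/2 × 0.02290 = 0.01145 mol
mass of CaO = 0.01145 × 56.08 = 0.6421 g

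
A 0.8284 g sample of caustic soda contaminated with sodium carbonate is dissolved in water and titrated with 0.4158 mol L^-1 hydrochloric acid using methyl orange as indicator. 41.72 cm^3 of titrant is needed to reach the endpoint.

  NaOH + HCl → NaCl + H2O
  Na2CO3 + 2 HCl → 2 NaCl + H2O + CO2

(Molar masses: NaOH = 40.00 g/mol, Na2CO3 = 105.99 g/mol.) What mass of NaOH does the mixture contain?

0.2798 g

n(HCl) = 0.04172 × 0.4158 = 0.01735 mol
Let x = n(NaOH), y = n(Na2CO3).
Titrant: 1x + 2y = 0.01735;  mass: 40.00x + 105.99y = 0.8284
Solving, x = 6.996 × 10^-3 mol, y = 5.176 × 10^-3 mol
mass of NaOH = 6.996 × 10^-3 × 40.00 = 0.2798 g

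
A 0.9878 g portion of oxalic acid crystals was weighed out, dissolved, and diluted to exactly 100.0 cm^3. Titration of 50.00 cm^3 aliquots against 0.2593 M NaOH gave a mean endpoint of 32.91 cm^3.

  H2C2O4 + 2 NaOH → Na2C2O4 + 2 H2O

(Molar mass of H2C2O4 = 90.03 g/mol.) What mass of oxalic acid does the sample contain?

n(NaOH) per titration = 0.03291 × 0.2593 = 8.534 × 10^-3 mol
From the 1:2 ratio, n(H2C2O4) in each aliquot = 1/2 × 8.534 × 10^-3 = 4.267 × 10^-3 mol
n(H2C2O4) in the whole flask = 4.267 × 10^-3 × 100.0/50.00 = 8.534 × 10^-3 mol
mass of H2C2O4 = 8.534 × 10^-3 × 90.03 = 0.7683 g

0.7683 g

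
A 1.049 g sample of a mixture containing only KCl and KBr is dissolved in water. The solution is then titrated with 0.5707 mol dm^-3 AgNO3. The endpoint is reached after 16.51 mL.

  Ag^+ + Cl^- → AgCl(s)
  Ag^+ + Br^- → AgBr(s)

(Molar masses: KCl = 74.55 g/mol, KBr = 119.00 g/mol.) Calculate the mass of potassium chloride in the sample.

n(AgNO3) = 0.01651 × 0.5707 = 9.422 × 10^-3 mol
Let x = n(KCl), y = n(KBr).
Titrant: 1x + 1y = 9.422 × 10^-3;  mass: 74.55x + 119.00y = 1.049
Solving, x = 1.625 × 10^-3 mol, y = 7.797 × 10^-3 mol
mass of KCl = 1.625 × 10^-3 × 74.55 = 0.1212 g

0.1212 g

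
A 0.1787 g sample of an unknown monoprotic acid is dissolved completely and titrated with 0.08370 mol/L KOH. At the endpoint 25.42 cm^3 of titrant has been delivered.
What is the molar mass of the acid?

83.99 g/mol

n(KOH) = 0.02542 L × 0.08370 mol/L = 2.128 × 10^-3 mol
n(HA) = 2.128 × 10^-3 mol (1:1 ratio)
M = m / n = 0.1787 g / 2.128 × 10^-3 mol = 83.99 g/mol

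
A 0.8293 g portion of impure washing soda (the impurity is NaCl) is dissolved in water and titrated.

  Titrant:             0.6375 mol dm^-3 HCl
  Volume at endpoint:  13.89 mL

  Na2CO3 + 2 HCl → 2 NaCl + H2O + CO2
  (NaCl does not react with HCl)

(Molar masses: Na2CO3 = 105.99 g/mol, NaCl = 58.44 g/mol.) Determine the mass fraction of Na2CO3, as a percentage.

n(HCl) = 0.01389 × 0.6375 = 8.855 × 10^-3 mol
Let x = n(Na2CO3), y = n(NaCl).
Titrant: 2x = 8.855 × 10^-3;  mass: 105.99x + 58.44y = 0.8293
Solving, x = 4.427 × 10^-3 mol, y = 6.161 × 10^-3 mol
mass of Na2CO3 = 4.427 × 10^-3 × 105.99 = 0.4693 g
% Na2CO3 = 0.4693 / 0.8293 × 100 = 56.59 %

56.59 %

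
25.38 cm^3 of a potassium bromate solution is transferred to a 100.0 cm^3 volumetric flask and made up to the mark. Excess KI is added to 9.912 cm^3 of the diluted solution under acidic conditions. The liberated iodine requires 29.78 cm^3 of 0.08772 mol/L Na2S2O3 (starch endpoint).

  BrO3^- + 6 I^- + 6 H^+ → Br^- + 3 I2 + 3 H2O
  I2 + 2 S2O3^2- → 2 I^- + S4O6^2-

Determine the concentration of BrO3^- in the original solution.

n(S2O3^2-) = 0.02978 × 0.08772 = 2.612 × 10^-3 mol
n(I2) = n(S2O3^2-)/2 = 1.306 × 10^-3 mol
From the 1:3 ratio, n(BrO3^-) in the aliquot = 1/3 × 1.306 × 10^-3 = 4.354 × 10^-4 mol
[BrO3^-]_dilute = 4.354 × 10^-4 / 0.009912 = 0.04392 mol/L
[BrO3^-]_original = 0.04392 × 100.0/25.38 = 0.1731 mol/L

0.1731 mol/L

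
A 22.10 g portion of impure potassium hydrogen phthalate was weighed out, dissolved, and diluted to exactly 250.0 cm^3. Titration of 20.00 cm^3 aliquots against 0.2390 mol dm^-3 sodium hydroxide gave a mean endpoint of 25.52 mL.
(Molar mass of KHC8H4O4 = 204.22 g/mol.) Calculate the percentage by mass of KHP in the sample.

KHC8H4O4 + NaOH → KNaC8H4O4 + H2O
n(NaOH) per titration = 0.02552 × 0.2390 = 6.099 × 10^-3 mol
n(KHC8H4O4) in each aliquot = 6.099 × 10^-3 mol (1:1 ratio)
n(KHC8H4O4) in the whole flask = 6.099 × 10^-3 × 250.0/20.00 = 0.07624 mol
mass of KHC8H4O4 = 0.07624 × 204.22 = 15.57 g
% KHC8H4O4 = 15.57 / 22.10 × 100 = 70.45 %

70.45 %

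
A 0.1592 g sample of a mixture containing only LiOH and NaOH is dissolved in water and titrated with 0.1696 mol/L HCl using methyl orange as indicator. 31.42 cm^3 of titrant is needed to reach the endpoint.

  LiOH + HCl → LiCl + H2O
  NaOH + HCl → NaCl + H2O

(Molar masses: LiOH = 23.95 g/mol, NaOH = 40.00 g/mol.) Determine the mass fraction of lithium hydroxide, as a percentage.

n(HCl) = 0.03142 × 0.1696 = 5.329 × 10^-3 mol
Let x = n(LiOH), y = n(NaOH).
Titrant: 1x + 1y = 5.329 × 10^-3;  mass: 23.95x + 40.00y = 0.1592
Solving, x = 3.362 × 10^-3 mol, y = 1.967 × 10^-3 mol
mass of LiOH = 3.362 × 10^-3 × 23.95 = 0.08051 g
% LiOH = 0.08051 / 0.1592 × 100 = 50.57 %

50.57 %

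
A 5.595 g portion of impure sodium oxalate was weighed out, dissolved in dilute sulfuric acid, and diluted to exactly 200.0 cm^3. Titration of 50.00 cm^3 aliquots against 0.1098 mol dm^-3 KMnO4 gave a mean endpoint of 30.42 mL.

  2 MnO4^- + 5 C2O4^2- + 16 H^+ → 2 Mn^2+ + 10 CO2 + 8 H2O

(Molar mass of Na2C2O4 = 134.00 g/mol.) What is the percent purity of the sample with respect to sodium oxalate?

80.00 %

n(KMnO4) per titration = 0.03042 × 0.1098 = 3.340 × 10^-3 mol
From the 5:2 ratio, n(Na2C2O4) in each aliquot = 5/2 × 3.340 × 10^-3 = 8.350 × 10^-3 mol
n(Na2C2O4) in the whole flask = 8.350 × 10^-3 × 200.0/50.00 = 0.03340 mol
mass of Na2C2O4 = 0.03340 × 134.00 = 4.476 g
% Na2C2O4 = 4.476 / 5.595 × 100 = 80.00 %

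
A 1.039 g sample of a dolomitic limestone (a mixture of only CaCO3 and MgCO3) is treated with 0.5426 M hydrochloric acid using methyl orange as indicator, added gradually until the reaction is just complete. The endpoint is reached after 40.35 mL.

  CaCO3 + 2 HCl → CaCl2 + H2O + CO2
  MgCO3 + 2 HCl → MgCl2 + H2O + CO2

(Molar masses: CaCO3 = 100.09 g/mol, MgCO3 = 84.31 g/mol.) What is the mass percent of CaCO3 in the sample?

70.85 %

n(HCl) = 0.04035 × 0.5426 = 0.02189 mol
Let x = n(CaCO3), y = n(MgCO3).
Titrant: 2x + 2y = 0.02189;  mass: 100.09x + 84.31y = 1.039
Solving, x = 7.355 × 10^-3 mol, y = 3.592 × 10^-3 mol
mass of CaCO3 = 7.355 × 10^-3 × 100.09 = 0.7362 g
% CaCO3 = 0.7362 / 1.039 × 100 = 70.85 %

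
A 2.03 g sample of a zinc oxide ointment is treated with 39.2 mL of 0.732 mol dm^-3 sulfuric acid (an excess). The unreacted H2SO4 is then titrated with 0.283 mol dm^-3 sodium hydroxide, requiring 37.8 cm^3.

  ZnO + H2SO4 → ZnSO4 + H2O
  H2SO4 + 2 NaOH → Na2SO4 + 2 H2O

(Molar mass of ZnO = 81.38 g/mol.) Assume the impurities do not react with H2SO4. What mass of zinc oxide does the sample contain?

1.90 g

n(H2SO4) added = 0.0392 × 0.732 = 0.0287 mol
n(NaOH) used in back-titration = 0.0378 × 0.283 = 0.0107 mol
From the 1:2 ratio, n(H2SO4) left over = 1/2 × 0.0107 = 5.35 × 10^-3 mol
n(H2SO4) consumed by analyte = 0.0287 − 5.35 × 10^-3 = 0.0233 mol
n(ZnO) = 0.0233 mol (1:1 ratio)
mass of ZnO = 0.0233 × 81.38 = 1.90 g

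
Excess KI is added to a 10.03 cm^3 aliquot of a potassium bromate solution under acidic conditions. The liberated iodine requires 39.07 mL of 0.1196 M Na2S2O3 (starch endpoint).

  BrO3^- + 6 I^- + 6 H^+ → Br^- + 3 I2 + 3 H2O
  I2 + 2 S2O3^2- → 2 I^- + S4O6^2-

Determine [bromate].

0.07765 M

n(S2O3^2-) = 0.03907 × 0.1196 = 4.673 × 10^-3 mol
n(I2) = n(S2O3^2-)/2 = 2.336 × 10^-3 mol
From the 1:3 ratio, n(BrO3^-) in the aliquot = 1/3 × 2.336 × 10^-3 = 7.788 × 10^-4 mol
[BrO3^-] = 7.788 × 10^-4 / 0.01003 = 0.07765 mol/L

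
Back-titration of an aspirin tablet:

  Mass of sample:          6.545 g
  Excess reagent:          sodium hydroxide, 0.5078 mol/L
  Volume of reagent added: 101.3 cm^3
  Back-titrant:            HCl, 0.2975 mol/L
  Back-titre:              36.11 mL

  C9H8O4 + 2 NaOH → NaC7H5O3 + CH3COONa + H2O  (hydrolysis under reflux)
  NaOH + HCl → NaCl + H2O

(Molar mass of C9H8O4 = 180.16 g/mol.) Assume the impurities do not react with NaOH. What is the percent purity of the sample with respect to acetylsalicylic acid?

n(NaOH) added = 0.1013 × 0.5078 = 0.05144 mol
n(HCl) used in back-titration = 0.03611 × 0.2975 = 0.01074 mol
n(NaOH) left over = 0.01074 mol (1:1 ratio)
n(NaOH) consumed by analyte = 0.05144 − 0.01074 = 0.04070 mol
From the 1:2 ratio, n(C9H8O4) = 1/2 × 0.04070 = 0.02035 mol
mass of C9H8O4 = 0.02035 × 180.16 = 3.666 g
% C9H8O4 = 3.666 / 6.545 × 100 = 56.01 %

56.01 %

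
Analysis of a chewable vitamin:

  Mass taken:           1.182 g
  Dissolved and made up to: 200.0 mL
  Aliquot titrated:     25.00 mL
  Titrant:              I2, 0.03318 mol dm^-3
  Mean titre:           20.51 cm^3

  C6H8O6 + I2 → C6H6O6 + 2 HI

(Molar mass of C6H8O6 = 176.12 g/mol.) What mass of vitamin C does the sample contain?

0.9588 g

n(I2) per titration = 0.02051 × 0.03318 = 6.805 × 10^-4 mol
n(C6H8O6) in each aliquot = 6.805 × 10^-4 mol (1:1 ratio)
n(C6H8O6) in the whole flask = 6.805 × 10^-4 × 200.0/25.00 = 5.444 × 10^-3 mol
mass of C6H8O6 = 5.444 × 10^-3 × 176.12 = 0.9588 g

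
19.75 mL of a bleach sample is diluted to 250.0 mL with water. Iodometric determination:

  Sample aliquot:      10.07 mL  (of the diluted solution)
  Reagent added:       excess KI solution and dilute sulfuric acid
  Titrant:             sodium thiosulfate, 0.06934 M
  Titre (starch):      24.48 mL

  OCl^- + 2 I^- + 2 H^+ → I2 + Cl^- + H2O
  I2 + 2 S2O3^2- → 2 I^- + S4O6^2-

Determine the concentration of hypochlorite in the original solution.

n(S2O3^2-) = 0.02448 × 0.06934 = 1.697 × 10^-3 mol
n(I2) = n(S2O3^2-)/2 = 8.487 × 10^-4 mol
n(OCl^-) in the aliquot = 8.487 × 10^-4 mol (1:1 ratio)
[OCl^-]_dilute = 8.487 × 10^-4 / 0.01007 = 0.08428 mol/L
[OCl^-]_original = 0.08428 × 250.0/19.75 = 1.067 mol/L

1.067 M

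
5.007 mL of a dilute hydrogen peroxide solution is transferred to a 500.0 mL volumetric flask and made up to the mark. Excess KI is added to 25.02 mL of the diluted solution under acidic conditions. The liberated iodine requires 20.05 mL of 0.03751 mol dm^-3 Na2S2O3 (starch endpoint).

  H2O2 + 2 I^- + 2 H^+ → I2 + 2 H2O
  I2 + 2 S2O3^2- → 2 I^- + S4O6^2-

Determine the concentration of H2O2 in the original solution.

1.501 mol/L

n(S2O3^2-) = 0.02005 × 0.03751 = 7.521 × 10^-4 mol
n(I2) = n(S2O3^2-)/2 = 3.760 × 10^-4 mol
n(H2O2) in the aliquot = 3.760 × 10^-4 mol (1:1 ratio)
[H2O2]_dilute = 3.760 × 10^-4 / 0.02502 = 0.01503 mol/L
[H2O2]_original = 0.01503 × 500.0/5.007 = 1.501 mol/L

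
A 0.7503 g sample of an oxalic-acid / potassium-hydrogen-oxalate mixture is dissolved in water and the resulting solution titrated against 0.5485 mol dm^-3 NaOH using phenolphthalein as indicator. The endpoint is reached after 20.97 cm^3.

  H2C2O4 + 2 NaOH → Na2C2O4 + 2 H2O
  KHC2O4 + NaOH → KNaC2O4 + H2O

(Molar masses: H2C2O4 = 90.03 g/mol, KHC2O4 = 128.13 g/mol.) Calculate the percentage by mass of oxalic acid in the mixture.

n(NaOH) = 0.02097 × 0.5485 = 0.01150 mol
Let x = n(H2C2O4), y = n(KHC2O4).
Titrant: 2x + 1y = 0.01150;  mass: 90.03x + 128.13y = 0.7503
Solving, x = 4.352 × 10^-3 mol, y = 2.798 × 10^-3 mol
mass of H2C2O4 = 4.352 × 10^-3 × 90.03 = 0.3918 g
% H2C2O4 = 0.3918 / 0.7503 × 100 = 52.22 %

52.22 %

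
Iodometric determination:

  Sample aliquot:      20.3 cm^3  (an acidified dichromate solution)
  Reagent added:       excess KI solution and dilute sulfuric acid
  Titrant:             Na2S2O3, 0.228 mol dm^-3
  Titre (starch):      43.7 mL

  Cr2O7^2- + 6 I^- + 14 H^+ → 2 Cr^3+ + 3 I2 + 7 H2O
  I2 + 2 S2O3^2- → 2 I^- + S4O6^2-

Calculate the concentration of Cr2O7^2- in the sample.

0.0818 mol/L

n(S2O3^2-) = 0.0437 × 0.228 = 9.96 × 10^-3 mol
n(I2) = n(S2O3^2-)/2 = 4.98 × 10^-3 mol
From the 1:3 ratio, n(Cr2O7^2-) in the aliquot = 1/3 × 4.98 × 10^-3 = 1.66 × 10^-3 mol
[Cr2O7^2-] = 1.66 × 10^-3 / 0.0203 = 0.0818 mol/L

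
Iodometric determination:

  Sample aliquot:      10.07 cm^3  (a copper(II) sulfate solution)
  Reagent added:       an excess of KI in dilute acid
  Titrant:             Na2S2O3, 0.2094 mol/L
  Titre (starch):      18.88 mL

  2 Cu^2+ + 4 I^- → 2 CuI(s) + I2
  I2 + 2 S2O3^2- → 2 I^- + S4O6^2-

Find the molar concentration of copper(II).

n(S2O3^2-) = 0.01888 × 0.2094 = 3.953 × 10^-3 mol
n(I2) = n(S2O3^2-)/2 = 1.977 × 10^-3 mol
From the 2:1 ratio, n(Cu2+) in the aliquot = 2/1 × 1.977 × 10^-3 = 3.953 × 10^-3 mol
[Cu2+] = 3.953 × 10^-3 / 0.01007 = 0.3926 mol/L

0.3926 mol/L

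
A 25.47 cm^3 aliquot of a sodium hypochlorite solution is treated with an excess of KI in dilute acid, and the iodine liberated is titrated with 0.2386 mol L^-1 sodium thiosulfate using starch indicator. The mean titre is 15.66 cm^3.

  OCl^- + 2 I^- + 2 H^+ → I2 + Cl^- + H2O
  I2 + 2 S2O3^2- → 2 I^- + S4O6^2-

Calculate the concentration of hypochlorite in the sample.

0.07335 mol/L

n(S2O3^2-) = 0.01566 × 0.2386 = 3.736 × 10^-3 mol
n(I2) = n(S2O3^2-)/2 = 1.868 × 10^-3 mol
n(OCl^-) in the aliquot = 1.868 × 10^-3 mol (1:1 ratio)
[OCl^-] = 1.868 × 10^-3 / 0.02547 = 0.07335 mol/L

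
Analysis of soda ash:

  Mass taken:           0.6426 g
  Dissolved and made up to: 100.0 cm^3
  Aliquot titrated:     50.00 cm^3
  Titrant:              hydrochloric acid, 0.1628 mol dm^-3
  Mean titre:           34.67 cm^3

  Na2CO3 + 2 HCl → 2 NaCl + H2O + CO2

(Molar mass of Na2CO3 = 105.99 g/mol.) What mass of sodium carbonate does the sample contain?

0.5982 g

n(HCl) per titration = 0.03467 × 0.1628 = 5.644 × 10^-3 mol
From the 1:2 ratio, n(Na2CO3) in each aliquot = 1/2 × 5.644 × 10^-3 = 2.822 × 10^-3 mol
n(Na2CO3) in the whole flask = 2.822 × 10^-3 × 100.0/50.00 = 5.644 × 10^-3 mol
mass of Na2CO3 = 5.644 × 10^-3 × 105.99 = 0.5982 g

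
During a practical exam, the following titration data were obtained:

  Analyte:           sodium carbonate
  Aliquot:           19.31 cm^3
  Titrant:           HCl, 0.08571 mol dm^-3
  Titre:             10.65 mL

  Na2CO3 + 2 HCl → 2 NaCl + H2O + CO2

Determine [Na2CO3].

0.02364 mol/L

n(HCl) = 0.01065 L × 0.08571 mol/L = 9.128 × 10^-4 mol
From the 1:2 mole ratio, n(Na2CO3) = 1/2 × 9.128 × 10^-4 = 4.564 × 10^-4 mol
[Na2CO3] = 4.564 × 10^-4 mol / 0.01931 L = 0.02364 mol/L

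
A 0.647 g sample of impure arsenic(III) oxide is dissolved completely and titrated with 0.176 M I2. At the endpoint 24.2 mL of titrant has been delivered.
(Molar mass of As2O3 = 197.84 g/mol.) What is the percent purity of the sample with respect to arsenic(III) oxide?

65.1 %

As2O3 + 2 I2 + 2 H2O → As2O5 + 4 HI
n(I2) = 0.0242 L × 0.176 mol/L = 4.26 × 10^-3 mol
From the 1:2 ratio, n(As2O3) = 1/2 × 4.26 × 10^-3 = 2.13 × 10^-3 mol
mass of As2O3 = 2.13 × 10^-3 × 197.84 g/mol = 0.421 g
% As2O3 = 0.421 / 0.647 × 100 = 65.1 %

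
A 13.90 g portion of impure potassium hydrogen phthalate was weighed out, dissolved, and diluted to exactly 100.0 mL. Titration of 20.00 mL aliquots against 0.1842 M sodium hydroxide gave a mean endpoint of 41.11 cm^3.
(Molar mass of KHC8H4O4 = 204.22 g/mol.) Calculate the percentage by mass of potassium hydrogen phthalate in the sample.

KHC8H4O4 + NaOH → KNaC8H4O4 + H2O
n(NaOH) per titration = 0.04111 × 0.1842 = 7.572 × 10^-3 mol
n(KHC8H4O4) in each aliquot = 7.572 × 10^-3 mol (1:1 ratio)
n(KHC8H4O4) in the whole flask = 7.572 × 10^-3 × 100.0/20.00 = 0.03786 mol
mass of KHC8H4O4 = 0.03786 × 204.22 = 7.732 g
% KHC8H4O4 = 7.732 / 13.90 × 100 = 55.63 %

55.63 %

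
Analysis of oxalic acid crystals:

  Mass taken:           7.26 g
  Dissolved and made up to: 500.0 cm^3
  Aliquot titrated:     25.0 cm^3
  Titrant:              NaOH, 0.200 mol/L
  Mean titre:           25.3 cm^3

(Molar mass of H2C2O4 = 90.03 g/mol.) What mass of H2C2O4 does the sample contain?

4.56 g

H2C2O4 + 2 NaOH → Na2C2O4 + 2 H2O
n(NaOH) per titration = 0.0253 × 0.200 = 5.06 × 10^-3 mol
From the 1:2 ratio, n(H2C2O4) in each aliquot = 1/2 × 5.06 × 10^-3 = 2.53 × 10^-3 mol
n(H2C2O4) in the whole flask = 2.53 × 10^-3 × 500.0/25.0 = 0.0506 mol
mass of H2C2O4 = 0.0506 × 90.03 = 4.56 g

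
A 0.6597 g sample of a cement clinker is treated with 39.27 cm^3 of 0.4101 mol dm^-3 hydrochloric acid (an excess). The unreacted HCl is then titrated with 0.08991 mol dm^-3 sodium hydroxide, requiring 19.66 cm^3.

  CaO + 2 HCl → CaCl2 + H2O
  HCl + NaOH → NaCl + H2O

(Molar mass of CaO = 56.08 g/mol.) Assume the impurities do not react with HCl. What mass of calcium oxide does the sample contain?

0.4020 g

n(HCl) added = 0.03927 × 0.4101 = 0.01610 mol
n(NaOH) used in back-titration = 0.01966 × 0.08991 = 1.768 × 10^-3 mol
n(HCl) left over = 1.768 × 10^-3 mol (1:1 ratio)
n(HCl) consumed by analyte = 0.01610 − 1.768 × 10^-3 = 0.01434 mol
From the 1:2 ratio, n(CaO) = 1/2 × 0.01434 = 7.168 × 10^-3 mol
mass of CaO = 7.168 × 10^-3 × 56.08 = 0.4020 g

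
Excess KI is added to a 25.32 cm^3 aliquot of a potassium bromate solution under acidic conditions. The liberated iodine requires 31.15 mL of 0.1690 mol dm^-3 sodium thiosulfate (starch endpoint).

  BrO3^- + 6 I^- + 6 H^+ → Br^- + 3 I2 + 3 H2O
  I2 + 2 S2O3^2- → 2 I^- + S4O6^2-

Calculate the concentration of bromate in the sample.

n(S2O3^2-) = 0.03115 × 0.1690 = 5.264 × 10^-3 mol
n(I2) = n(S2O3^2-)/2 = 2.632 × 10^-3 mol
From the 1:3 ratio, n(BrO3^-) in the aliquot = 1/3 × 2.632 × 10^-3 = 8.774 × 10^-4 mol
[BrO3^-] = 8.774 × 10^-4 / 0.02532 = 0.03465 mol/L

0.03465 mol/L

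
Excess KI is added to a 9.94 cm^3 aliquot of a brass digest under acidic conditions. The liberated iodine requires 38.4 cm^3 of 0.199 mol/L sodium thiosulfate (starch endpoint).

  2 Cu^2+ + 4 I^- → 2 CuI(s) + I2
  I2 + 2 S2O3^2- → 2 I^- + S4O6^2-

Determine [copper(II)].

0.769 mol/L

n(S2O3^2-) = 0.0384 × 0.199 = 7.64 × 10^-3 mol
n(I2) = n(S2O3^2-)/2 = 3.82 × 10^-3 mol
From the 2:1 ratio, n(Cu2+) in the aliquot = 2/1 × 3.82 × 10^-3 = 7.64 × 10^-3 mol
[Cu2+] = 7.64 × 10^-3 / 0.00994 = 0.769 mol/L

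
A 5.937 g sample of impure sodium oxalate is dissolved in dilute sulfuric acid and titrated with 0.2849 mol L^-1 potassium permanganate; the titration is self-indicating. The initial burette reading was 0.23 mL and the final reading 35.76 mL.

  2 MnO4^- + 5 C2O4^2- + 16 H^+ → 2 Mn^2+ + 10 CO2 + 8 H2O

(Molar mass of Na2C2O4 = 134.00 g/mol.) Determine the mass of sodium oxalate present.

3.391 g

n(KMnO4) = 0.03553 L × 0.2849 mol/L = 0.01012 mol
From the 5:2 ratio, n(Na2C2O4) = 5/2 × 0.01012 = 0.02531 mol
mass of Na2C2O4 = 0.02531 × 134.00 g/mol = 3.391 g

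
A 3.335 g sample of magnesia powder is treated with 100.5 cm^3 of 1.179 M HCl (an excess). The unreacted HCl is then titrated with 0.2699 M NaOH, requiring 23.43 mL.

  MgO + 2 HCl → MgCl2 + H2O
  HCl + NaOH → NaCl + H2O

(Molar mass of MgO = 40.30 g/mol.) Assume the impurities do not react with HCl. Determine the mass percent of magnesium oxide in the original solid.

n(HCl) added = 0.1005 × 1.179 = 0.1185 mol
n(NaOH) used in back-titration = 0.02343 × 0.2699 = 6.324 × 10^-3 mol
n(HCl) left over = 6.324 × 10^-3 mol (1:1 ratio)
n(HCl) consumed by analyte = 0.1185 − 6.324 × 10^-3 = 0.1122 mol
From the 1:2 ratio, n(MgO) = 1/2 × 0.1122 = 0.05608 mol
mass of MgO = 0.05608 × 40.30 = 2.260 g
% MgO = 2.260 / 3.335 × 100 = 67.77 %

67.77 %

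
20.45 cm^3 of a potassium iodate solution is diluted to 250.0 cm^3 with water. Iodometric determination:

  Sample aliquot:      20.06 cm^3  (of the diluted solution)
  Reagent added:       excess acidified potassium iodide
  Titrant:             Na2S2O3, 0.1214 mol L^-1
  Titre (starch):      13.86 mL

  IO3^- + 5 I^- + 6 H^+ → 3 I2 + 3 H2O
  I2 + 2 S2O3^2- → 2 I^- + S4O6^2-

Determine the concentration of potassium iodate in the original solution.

0.1709 mol/L

n(S2O3^2-) = 0.01386 × 0.1214 = 1.683 × 10^-3 mol
n(I2) = n(S2O3^2-)/2 = 8.413 × 10^-4 mol
From the 1:3 ratio, n(IO3^-) in the aliquot = 1/3 × 8.413 × 10^-4 = 2.804 × 10^-4 mol
[IO3^-]_dilute = 2.804 × 10^-4 / 0.02006 = 0.01398 mol/L
[IO3^-]_original = 0.01398 × 250.0/20.45 = 0.1709 mol/L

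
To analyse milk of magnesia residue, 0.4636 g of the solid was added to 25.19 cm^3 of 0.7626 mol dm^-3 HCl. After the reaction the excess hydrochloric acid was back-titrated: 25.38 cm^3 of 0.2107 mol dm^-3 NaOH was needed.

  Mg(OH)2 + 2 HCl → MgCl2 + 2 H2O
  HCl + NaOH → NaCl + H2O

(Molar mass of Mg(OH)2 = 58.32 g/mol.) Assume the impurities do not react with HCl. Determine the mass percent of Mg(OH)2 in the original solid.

87.19 %

n(HCl) added = 0.02519 × 0.7626 = 0.01921 mol
n(NaOH) used in back-titration = 0.02538 × 0.2107 = 5.348 × 10^-3 mol
n(HCl) left over = 5.348 × 10^-3 mol (1:1 ratio)
n(HCl) consumed by analyte = 0.01921 − 5.348 × 10^-3 = 0.01386 mol
From the 1:2 ratio, n(Mg(OH)2) = 1/2 × 0.01386 = 6.931 × 10^-3 mol
mass of Mg(OH)2 = 6.931 × 10^-3 × 58.32 = 0.4042 g
% Mg(OH)2 = 0.4042 / 0.4636 × 100 = 87.19 %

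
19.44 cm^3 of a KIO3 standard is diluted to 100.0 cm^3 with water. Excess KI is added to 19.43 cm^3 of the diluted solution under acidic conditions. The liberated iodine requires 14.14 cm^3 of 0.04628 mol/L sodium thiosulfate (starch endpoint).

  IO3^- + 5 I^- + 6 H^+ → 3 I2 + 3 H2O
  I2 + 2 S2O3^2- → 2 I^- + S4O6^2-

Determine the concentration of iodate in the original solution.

n(S2O3^2-) = 0.01414 × 0.04628 = 6.544 × 10^-4 mol
n(I2) = n(S2O3^2-)/2 = 3.272 × 10^-4 mol
From the 1:3 ratio, n(IO3^-) in the aliquot = 1/3 × 3.272 × 10^-4 = 1.091 × 10^-4 mol
[IO3^-]_dilute = 1.091 × 10^-4 / 0.01943 = 0.005613 mol/L
[IO3^-]_original = 0.005613 × 100.0/19.44 = 0.02888 mol/L

0.02888 mol/L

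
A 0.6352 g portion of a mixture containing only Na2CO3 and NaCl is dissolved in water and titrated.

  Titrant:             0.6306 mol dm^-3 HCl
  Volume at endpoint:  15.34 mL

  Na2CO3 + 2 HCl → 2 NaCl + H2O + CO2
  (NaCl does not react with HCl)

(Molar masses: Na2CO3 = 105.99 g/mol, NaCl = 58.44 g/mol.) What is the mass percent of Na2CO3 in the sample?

80.71 %

n(HCl) = 0.01534 × 0.6306 = 9.673 × 10^-3 mol
Let x = n(Na2CO3), y = n(NaCl).
Titrant: 2x = 9.673 × 10^-3;  mass: 105.99x + 58.44y = 0.6352
Solving, x = 4.837 × 10^-3 mol, y = 2.097 × 10^-3 mol
mass of Na2CO3 = 4.837 × 10^-3 × 105.99 = 0.5126 g
% Na2CO3 = 0.5126 / 0.6352 × 100 = 80.71 %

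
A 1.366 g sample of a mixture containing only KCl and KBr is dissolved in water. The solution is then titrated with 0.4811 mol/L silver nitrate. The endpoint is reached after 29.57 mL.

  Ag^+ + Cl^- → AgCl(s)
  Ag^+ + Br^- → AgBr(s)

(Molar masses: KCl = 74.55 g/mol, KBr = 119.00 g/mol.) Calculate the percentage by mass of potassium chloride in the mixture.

n(AgNO3) = 0.02957 × 0.4811 = 0.01423 mol
Let x = n(KCl), y = n(KBr).
Titrant: 1x + 1y = 0.01423;  mass: 74.55x + 119.00y = 1.366
Solving, x = 7.355 × 10^-3 mol, y = 6.872 × 10^-3 mol
mass of KCl = 7.355 × 10^-3 × 74.55 = 0.5483 g
% KCl = 0.5483 / 1.366 × 100 = 40.14 %

40.14 %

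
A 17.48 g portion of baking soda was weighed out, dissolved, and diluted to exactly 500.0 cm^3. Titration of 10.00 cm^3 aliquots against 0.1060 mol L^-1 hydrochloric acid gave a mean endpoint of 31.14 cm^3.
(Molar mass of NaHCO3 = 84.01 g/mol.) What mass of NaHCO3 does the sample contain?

NaHCO3 + HCl → NaCl + H2O + CO2
n(HCl) per titration = 0.03114 × 0.1060 = 3.301 × 10^-3 mol
n(NaHCO3) in each aliquot = 3.301 × 10^-3 mol (1:1 ratio)
n(NaHCO3) in the whole flask = 3.301 × 10^-3 × 500.0/10.00 = 0.1650 mol
mass of NaHCO3 = 0.1650 × 84.01 = 13.87 g

13.87 g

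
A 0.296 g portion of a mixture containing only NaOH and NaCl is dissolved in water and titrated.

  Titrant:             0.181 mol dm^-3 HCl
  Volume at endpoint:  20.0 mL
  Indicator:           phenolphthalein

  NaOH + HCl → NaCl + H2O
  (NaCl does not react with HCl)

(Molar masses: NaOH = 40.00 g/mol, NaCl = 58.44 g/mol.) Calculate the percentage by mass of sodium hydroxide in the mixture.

48.9 %

n(HCl) = 0.0200 × 0.181 = 3.62 × 10^-3 mol
Let x = n(NaOH), y = n(NaCl).
Titrant: 1x = 3.62 × 10^-3;  mass: 40.00x + 58.44y = 0.296
Solving, x = 3.62 × 10^-3 mol, y = 2.59 × 10^-3 mol
mass of NaOH = 3.62 × 10^-3 × 40.00 = 0.145 g
% NaOH = 0.145 / 0.296 × 100 = 48.9 %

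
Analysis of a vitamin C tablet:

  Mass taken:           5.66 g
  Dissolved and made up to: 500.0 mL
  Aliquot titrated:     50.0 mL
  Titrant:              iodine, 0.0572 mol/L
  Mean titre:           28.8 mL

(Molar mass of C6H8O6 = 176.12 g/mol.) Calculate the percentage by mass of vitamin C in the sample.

51.3 %

C6H8O6 + I2 → C6H6O6 + 2 HI
n(I2) per titration = 0.0288 × 0.0572 = 1.65 × 10^-3 mol
n(C6H8O6) in each aliquot = 1.65 × 10^-3 mol (1:1 ratio)
n(C6H8O6) in the whole flask = 1.65 × 10^-3 × 500.0/50.0 = 0.0165 mol
mass of C6H8O6 = 0.0165 × 176.12 = 2.90 g
% C6H8O6 = 2.90 / 5.66 × 100 = 51.3 %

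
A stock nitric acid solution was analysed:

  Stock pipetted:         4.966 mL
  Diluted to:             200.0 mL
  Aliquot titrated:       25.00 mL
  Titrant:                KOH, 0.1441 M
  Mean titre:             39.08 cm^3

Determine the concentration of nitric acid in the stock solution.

HNO3 + KOH → KNO3 + H2O
n(KOH) = 0.03908 × 0.1441 = 5.631 × 10^-3 mol
n(HNO3) in the aliquot = 5.631 × 10^-3 mol (1:1 ratio)
[HNO3]_dilute = 5.631 × 10^-3 / 0.02500 = 0.2253 mol/L
Dilution factor = 200.0 / 4.966 = 40.27
[HNO3]_stock = 0.2253 × 40.27 = 9.072 mol/L

9.072 M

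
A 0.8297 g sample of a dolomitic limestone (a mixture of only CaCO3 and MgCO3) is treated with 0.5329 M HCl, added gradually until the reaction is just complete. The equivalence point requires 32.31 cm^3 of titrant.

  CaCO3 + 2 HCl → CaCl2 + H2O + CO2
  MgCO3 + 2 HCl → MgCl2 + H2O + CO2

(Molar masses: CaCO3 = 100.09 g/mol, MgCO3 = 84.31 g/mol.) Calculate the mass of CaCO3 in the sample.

0.6589 g

n(HCl) = 0.03231 × 0.5329 = 0.01722 mol
Let x = n(CaCO3), y = n(MgCO3).
Titrant: 2x + 2y = 0.01722;  mass: 100.09x + 84.31y = 0.8297
Solving, x = 6.583 × 10^-3 mol, y = 2.026 × 10^-3 mol
mass of CaCO3 = 6.583 × 10^-3 × 100.09 = 0.6589 g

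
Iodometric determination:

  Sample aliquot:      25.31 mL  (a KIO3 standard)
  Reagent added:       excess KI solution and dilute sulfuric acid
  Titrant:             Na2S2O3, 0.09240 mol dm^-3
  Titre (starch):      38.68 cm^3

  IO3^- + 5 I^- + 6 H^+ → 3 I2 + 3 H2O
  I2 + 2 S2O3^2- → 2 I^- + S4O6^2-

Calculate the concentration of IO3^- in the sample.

n(S2O3^2-) = 0.03868 × 0.09240 = 3.574 × 10^-3 mol
n(I2) = n(S2O3^2-)/2 = 1.787 × 10^-3 mol
From the 1:3 ratio, n(IO3^-) in the aliquot = 1/3 × 1.787 × 10^-3 = 5.957 × 10^-4 mol
[IO3^-] = 5.957 × 10^-4 / 0.02531 = 0.02354 mol/L

0.02354 mol/L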